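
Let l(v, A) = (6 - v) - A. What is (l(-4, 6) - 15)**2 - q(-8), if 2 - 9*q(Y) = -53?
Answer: 1034/9 ≈ 114.89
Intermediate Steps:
q(Y) = 55/9 (q(Y) = 2/9 - 1/9*(-53) = 2/9 + 53/9 = 55/9)
l(v, A) = 6 - A - v
(l(-4, 6) - 15)**2 - q(-8) = ((6 - 1*6 - 1*(-4)) - 15)**2 - 1*55/9 = ((6 - 6 + 4) - 15)**2 - 55/9 = (4 - 15)**2 - 55/9 = (-11)**2 - 55/9 = 121 - 55/9 = 1034/9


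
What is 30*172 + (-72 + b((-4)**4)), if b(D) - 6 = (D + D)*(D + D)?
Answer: 267238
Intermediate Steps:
b(D) = 6 + 4*D**2 (b(D) = 6 + (D + D)*(D + D) = 6 + (2*D)*(2*D) = 6 + 4*D**2)
30*172 + (-72 + b((-4)**4)) = 30*172 + (-72 + (6 + 4*((-4)**4)**2)) = 5160 + (-72 + (6 + 4*256**2)) = 5160 + (-72 + (6 + 4*65536)) = 5160 + (-72 + (6 + 262144)) = 5160 + (-72 + 262150) = 5160 + 262078 = 267238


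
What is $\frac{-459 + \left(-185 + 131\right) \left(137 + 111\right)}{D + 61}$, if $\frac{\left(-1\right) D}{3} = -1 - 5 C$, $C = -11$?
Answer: $\frac{13851}{101} \approx 137.14$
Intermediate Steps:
$D = -162$ ($D = - 3 \left(-1 - -55\right) = - 3 \left(-1 + 55\right) = \left(-3\right) 54 = -162$)
$\frac{-459 + \left(-185 + 131\right) \left(137 + 111\right)}{D + 61} = \frac{-459 + \left(-185 + 131\right) \left(137 + 111\right)}{-162 + 61} = \frac{-459 - 13392}{-101} = \left(-459 - 13392\right) \left(- \frac{1}{101}\right) = \left(-13851\right) \left(- \frac{1}{101}\right) = \frac{13851}{101}$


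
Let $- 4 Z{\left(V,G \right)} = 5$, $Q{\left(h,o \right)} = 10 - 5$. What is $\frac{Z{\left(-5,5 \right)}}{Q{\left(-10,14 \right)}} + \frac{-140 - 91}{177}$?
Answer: $- \frac{367}{236} \approx -1.5551$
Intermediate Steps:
$Q{\left(h,o \right)} = 5$ ($Q{\left(h,o \right)} = 10 - 5 = 5$)
$Z{\left(V,G \right)} = - \frac{5}{4}$ ($Z{\left(V,G \right)} = \left(- \frac{1}{4}\right) 5 = - \frac{5}{4}$)
$\frac{Z{\left(-5,5 \right)}}{Q{\left(-10,14 \right)}} + \frac{-140 - 91}{177} = - \frac{5}{4 \cdot 5} + \frac{-140 - 91}{177} = \left(- \frac{5}{4}\right) \frac{1}{5} - \frac{77}{59} = - \frac{1}{4} - \frac{77}{59} = - \frac{367}{236}$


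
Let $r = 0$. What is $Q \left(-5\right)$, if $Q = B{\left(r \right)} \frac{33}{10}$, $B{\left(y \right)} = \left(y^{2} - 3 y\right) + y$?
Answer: $0$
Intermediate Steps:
$B{\left(y \right)} = y^{2} - 2 y$
$Q = 0$ ($Q = 0 \left(-2 + 0\right) \frac{33}{10} = 0 \left(-2\right) 33 \cdot \frac{1}{10} = 0 \cdot \frac{33}{10} = 0$)
$Q \left(-5\right) = 0 \left(-5\right) = 0$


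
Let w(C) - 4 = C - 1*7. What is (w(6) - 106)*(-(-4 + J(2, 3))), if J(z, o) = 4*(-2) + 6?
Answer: -618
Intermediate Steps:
J(z, o) = -2 (J(z, o) = -8 + 6 = -2)
w(C) = -3 + C (w(C) = 4 + (C - 1*7) = 4 + (C - 7) = 4 + (-7 + C) = -3 + C)
(w(6) - 106)*(-(-4 + J(2, 3))) = ((-3 + 6) - 106)*(-(-4 - 2)) = (3 - 106)*(-1*(-6)) = -103*6 = -618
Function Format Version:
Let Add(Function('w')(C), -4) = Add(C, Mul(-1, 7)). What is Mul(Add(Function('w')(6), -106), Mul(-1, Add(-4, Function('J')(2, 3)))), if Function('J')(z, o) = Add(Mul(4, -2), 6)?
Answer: -618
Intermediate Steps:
Function('J')(z, o) = -2 (Function('J')(z, o) = Add(-8, 6) = -2)
Function('w')(C) = Add(-3, C) (Function('w')(C) = Add(4, Add(C, Mul(-1, 7))) = Add(4, Add(C, -7)) = Add(4, Add(-7, C)) = Add(-3, C))
Mul(Add(Function('w')(6), -106), Mul(-1, Add(-4, Function('J')(2, 3)))) = Mul(Add(Add(-3, 6), -106), Mul(-1, Add(-4, -2))) = Mul(Add(3, -106), Mul(-1, -6)) = Mul(-103, 6) = -618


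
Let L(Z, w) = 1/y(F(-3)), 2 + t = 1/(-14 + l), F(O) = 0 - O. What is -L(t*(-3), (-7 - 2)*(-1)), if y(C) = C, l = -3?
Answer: -⅓ ≈ -0.33333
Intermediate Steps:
F(O) = -O
t = -35/17 (t = -2 + 1/(-14 - 3) = -2 + 1/(-17) = -2 - 1/17 = -35/17 ≈ -2.0588)
L(Z, w) = ⅓ (L(Z, w) = 1/(-1*(-3)) = 1/3 = ⅓)
-L(t*(-3), (-7 - 2)*(-1)) = -1*⅓ = -⅓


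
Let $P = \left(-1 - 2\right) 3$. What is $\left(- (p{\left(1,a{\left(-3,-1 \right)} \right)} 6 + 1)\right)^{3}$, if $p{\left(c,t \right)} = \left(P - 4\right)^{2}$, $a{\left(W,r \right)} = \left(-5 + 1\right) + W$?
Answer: $-1045678375$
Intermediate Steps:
$P = -9$ ($P = \left(-3\right) 3 = -9$)
$a{\left(W,r \right)} = -4 + W$
$p{\left(c,t \right)} = 169$ ($p{\left(c,t \right)} = \left(-9 - 4\right)^{2} = \left(-13\right)^{2} = 169$)
$\left(- (p{\left(1,a{\left(-3,-1 \right)} \right)} 6 + 1)\right)^{3} = \left(- (169 \cdot 6 + 1)\right)^{3} = \left(- (1014 + 1)\right)^{3} = \left(\left(-1\right) 1015\right)^{3} = \left(-1015\right)^{3} = -1045678375$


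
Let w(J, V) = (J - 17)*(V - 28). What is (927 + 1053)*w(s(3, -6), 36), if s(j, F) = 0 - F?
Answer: -174240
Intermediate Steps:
s(j, F) = -F
w(J, V) = (-28 + V)*(-17 + J) (w(J, V) = (-17 + J)*(-28 + V) = (-28 + V)*(-17 + J))
(927 + 1053)*w(s(3, -6), 36) = (927 + 1053)*(476 - (-28)*(-6) - 17*36 - 1*(-6)*36) = 1980*(476 - 28*6 - 612 + 6*36) = 1980*(476 - 168 - 612 + 216) = 1980*(-88) = -174240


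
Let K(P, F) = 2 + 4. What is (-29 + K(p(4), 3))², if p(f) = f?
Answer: 529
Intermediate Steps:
K(P, F) = 6
(-29 + K(p(4), 3))² = (-29 + 6)² = (-23)² = 529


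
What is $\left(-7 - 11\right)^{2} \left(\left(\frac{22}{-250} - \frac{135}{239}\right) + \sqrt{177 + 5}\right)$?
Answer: $- \frac{6319296}{29875} + 324 \sqrt{182} \approx 4159.5$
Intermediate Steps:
$\left(-7 - 11\right)^{2} \left(\left(\frac{22}{-250} - \frac{135}{239}\right) + \sqrt{177 + 5}\right) = \left(-18\right)^{2} \left(\left(22 \left(- \frac{1}{250}\right) - \frac{135}{239}\right) + \sqrt{182}\right) = 324 \left(\left(- \frac{11}{125} - \frac{135}{239}\right) + \sqrt{182}\right) = 324 \left(- \frac{19504}{29875} + \sqrt{182}\right) = - \frac{6319296}{29875} + 324 \sqrt{182}$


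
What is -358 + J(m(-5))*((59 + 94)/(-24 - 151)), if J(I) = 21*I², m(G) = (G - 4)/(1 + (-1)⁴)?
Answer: -72979/100 ≈ -729.79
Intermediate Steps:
m(G) = -2 + G/2 (m(G) = (-4 + G)/(1 + 1) = (-4 + G)/2 = (-4 + G)*(½) = -2 + G/2)
-358 + J(m(-5))*((59 + 94)/(-24 - 151)) = -358 + (21*(-2 + (½)*(-5))²)*((59 + 94)/(-24 - 151)) = -358 + (21*(-2 - 5/2)²)*(153/(-175)) = -358 + (21*(-9/2)²)*(153*(-1/175)) = -358 + (21*(81/4))*(-153/175) = -358 + (1701/4)*(-153/175) = -358 - 37179/100 = -72979/100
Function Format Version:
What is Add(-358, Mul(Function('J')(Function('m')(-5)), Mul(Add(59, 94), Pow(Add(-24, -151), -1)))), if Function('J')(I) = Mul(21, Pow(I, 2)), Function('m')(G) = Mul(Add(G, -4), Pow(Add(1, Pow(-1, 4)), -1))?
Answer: Rational(-72979, 100) ≈ -729.79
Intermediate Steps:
Function('m')(G) = Add(-2, Mul(Rational(1, 2), G)) (Function('m')(G) = Mul(Add(-4, G), Pow(Add(1, 1), -1)) = Mul(Add(-4, G), Pow(2, -1)) = Mul(Add(-4, G), Rational(1, 2)) = Add(-2, Mul(Rational(1, 2), G)))
Add(-358, Mul(Function('J')(Function('m')(-5)), Mul(Add(59, 94), Pow(Add(-24, -151), -1)))) = Add(-358, Mul(Mul(21, Pow(Add(-2, Mul(Rational(1, 2), -5)), 2)), Mul(Add(59, 94), Pow(Add(-24, -151), -1)))) = Add(-358, Mul(Mul(21, Pow(Add(-2, Rational(-5, 2)), 2)), Mul(153, Pow(-175, -1)))) = Add(-358, Mul(Mul(21, Pow(Rational(-9, 2), 2)), Mul(153, Rational(-1, 175)))) = Add(-358, Mul(Mul(21, Rational(81, 4)), Rational(-153, 175))) = Add(-358, Mul(Rational(1701, 4), Rational(-153, 175))) = Add(-358, Rational(-37179, 100)) = Rational(-72979, 100)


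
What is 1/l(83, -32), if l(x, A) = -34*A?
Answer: 1/1088 ≈ 0.00091912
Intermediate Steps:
1/l(83, -32) = 1/(-34*(-32)) = 1/1088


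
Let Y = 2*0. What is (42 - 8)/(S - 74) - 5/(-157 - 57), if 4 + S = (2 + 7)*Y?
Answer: -3443/8346 ≈ -0.41253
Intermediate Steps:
Y = 0
S = -4 (S = -4 + (2 + 7)*0 = -4 + 9*0 = -4 + 0 = -4)
(42 - 8)/(S - 74) - 5/(-157 - 57) = (42 - 8)/(-4 - 74) - 5/(-157 - 57) = 34/(-78) - 5/(-214) = 34*(-1/78) - 1/214*(-5) = -17/39 + 5/214 = -3443/8346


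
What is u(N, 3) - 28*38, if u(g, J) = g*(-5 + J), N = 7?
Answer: -1078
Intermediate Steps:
u(N, 3) - 28*38 = 7*(-5 + 3) - 28*38 = 7*(-2) - 1064 = -14 - 1064 = -1078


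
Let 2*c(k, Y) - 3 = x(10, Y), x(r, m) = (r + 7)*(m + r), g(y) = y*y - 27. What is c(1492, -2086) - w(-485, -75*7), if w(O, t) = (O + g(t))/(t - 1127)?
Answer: -28873601/1652 ≈ -17478.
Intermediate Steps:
g(y) = -27 + y² (g(y) = y² - 27 = -27 + y²)
x(r, m) = (7 + r)*(m + r)
c(k, Y) = 173/2 + 17*Y/2 (c(k, Y) = 3/2 + (10² + 7*Y + 7*10 + Y*10)/2 = 3/2 + (100 + 7*Y + 70 + 10*Y)/2 = 3/2 + (170 + 17*Y)/2 = 3/2 + (85 + 17*Y/2) = 173/2 + 17*Y/2)
w(O, t) = (-27 + O + t²)/(-1127 + t) (w(O, t) = (O + (-27 + t²))/(t - 1127) = (-27 + O + t²)/(-1127 + t))
c(1492, -2086) - w(-485, -75*7) = (173/2 + (17/2)*(-2086)) - (-27 - 485 + (-75*7)²)/(-1127 - 75*7) = (173/2 - 17731) - (-27 - 485 + (-525)²)/(-1127 - 525) = -35289/2 - (-27 - 485 + 275625)/(-1652) = -35289/2 - (-1)*275113/1652 = -35289/2 - 1*(-275113/1652) = -35289/2 + 275113/1652 = -28873601/1652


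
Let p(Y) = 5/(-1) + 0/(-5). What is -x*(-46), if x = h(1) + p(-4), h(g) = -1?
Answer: -276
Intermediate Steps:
p(Y) = -5 (p(Y) = 5*(-1) + 0*(-⅕) = -5 + 0 = -5)
x = -6 (x = -1 - 5 = -6)
-x*(-46) = -1*(-6)*(-46) = 6*(-46) = -276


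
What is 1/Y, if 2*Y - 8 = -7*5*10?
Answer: -1/171 ≈ -0.0058480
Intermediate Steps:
Y = -171 (Y = 4 + (-7*5*10)/2 = 4 + (-35*10)/2 = 4 + (½)*(-350) = 4 - 175 = -171)
1/Y = 1/(-171) = -1/171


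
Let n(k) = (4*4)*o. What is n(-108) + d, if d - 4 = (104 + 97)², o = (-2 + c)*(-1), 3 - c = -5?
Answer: 40309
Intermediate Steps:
c = 8 (c = 3 - 1*(-5) = 3 + 5 = 8)
o = -6 (o = (-2 + 8)*(-1) = 6*(-1) = -6)
n(k) = -96 (n(k) = (4*4)*(-6) = 16*(-6) = -96)
d = 40405 (d = 4 + (104 + 97)² = 4 + 201² = 4 + 40401 = 40405)
n(-108) + d = -96 + 40405 = 40309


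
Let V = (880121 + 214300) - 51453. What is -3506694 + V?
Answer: -2463726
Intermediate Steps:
V = 1042968 (V = 1094421 - 51453 = 1042968)
-3506694 + V = -3506694 + 1042968 = -2463726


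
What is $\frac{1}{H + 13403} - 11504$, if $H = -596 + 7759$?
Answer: $- \frac{236591263}{20566} \approx -11504.0$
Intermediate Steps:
$H = 7163$
$\frac{1}{H + 13403} - 11504 = \frac{1}{7163 + 13403} - 11504 = \frac{1}{20566} - 11504 = - \frac{236591263}{20566}$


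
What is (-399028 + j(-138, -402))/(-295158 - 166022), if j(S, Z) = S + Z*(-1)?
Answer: 99691/115295 ≈ 0.86466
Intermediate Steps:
j(S, Z) = S - Z
(-399028 + j(-138, -402))/(-295158 - 166022) = (-399028 + (-138 - 1*(-402)))/(-295158 - 166022) = (-399028 + (-138 + 402))/(-461180) = (-399028 + 264)*(-1/461180) = -398764*(-1/461180) = 99691/115295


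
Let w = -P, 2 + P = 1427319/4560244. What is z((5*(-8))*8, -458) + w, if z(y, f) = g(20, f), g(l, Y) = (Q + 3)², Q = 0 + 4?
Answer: 231145125/4560244 ≈ 50.687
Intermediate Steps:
Q = 4
g(l, Y) = 49 (g(l, Y) = (4 + 3)² = 7² = 49)
P = -7693169/4560244 (P = -2 + 1427319/4560244 = -7693169/4560244 ≈ -1.6870)
z(y, f) = 49
w = 7693169/4560244 (w = -1*(-7693169/4560244) = 7693169/4560244 ≈ 1.6870)
z((5*(-8))*8, -458) + w = 49 + 7693169/4560244 = 231145125/4560244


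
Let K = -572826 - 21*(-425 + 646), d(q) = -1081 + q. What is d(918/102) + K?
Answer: -578539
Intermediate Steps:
K = -577467 (K = -572826 - 21*221 = -572826 - 1*4641 = -572826 - 4641 = -577467)
d(918/102) + K = (-1081 + 918/102) - 577467 = (-1081 + 918*(1/102)) - 577467 = (-1081 + 9) - 577467 = -1072 - 577467 = -578539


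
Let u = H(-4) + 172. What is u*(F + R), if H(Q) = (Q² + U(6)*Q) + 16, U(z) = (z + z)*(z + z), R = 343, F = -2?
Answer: -126852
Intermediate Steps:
U(z) = 4*z² (U(z) = (2*z)*(2*z) = 4*z²)
H(Q) = 16 + Q² + 144*Q (H(Q) = (Q² + (4*6²)*Q) + 16 = (Q² + (4*36)*Q) + 16 = (Q² + 144*Q) + 16 = 16 + Q² + 144*Q)
u = -372 (u = (16 + (-4)² + 144*(-4)) + 172 = (16 + 16 - 576) + 172 = -544 + 172 = -372)
u*(F + R) = -372*(-2 + 343) = -372*341 = -126852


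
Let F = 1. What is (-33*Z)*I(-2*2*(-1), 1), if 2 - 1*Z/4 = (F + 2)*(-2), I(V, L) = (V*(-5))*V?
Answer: 84480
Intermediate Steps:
I(V, L) = -5*V² (I(V, L) = (-5*V)*V = -5*V²)
Z = 32 (Z = 8 - 4*(1 + 2)*(-2) = 8 - 12*(-2) = 8 - 4*(-6) = 8 + 24 = 32)
(-33*Z)*I(-2*2*(-1), 1) = (-33*32)*(-5*(-2*2*(-1))²) = -(-5280)*(-4*(-1))² = -(-5280)*4² = -(-5280)*16 = -1056*(-80) = 84480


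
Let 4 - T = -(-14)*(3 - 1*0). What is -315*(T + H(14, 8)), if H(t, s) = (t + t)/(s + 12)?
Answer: 11529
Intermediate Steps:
H(t, s) = 2*t/(12 + s) (H(t, s) = (2*t)/(12 + s) = 2*t/(12 + s))
T = -38 (T = 4 - (-1)*(-14*(3 - 1*0)) = 4 - (-1)*(-14*(3 + 0)) = 4 - (-1)*(-14*3) = 4 - (-1)*(-42) = 4 - 1*42 = 4 - 42 = -38)
-315*(T + H(14, 8)) = -315*(-38 + 2*14/(12 + 8)) = -315*(-38 + 2*14/20) = -315*(-38 + 2*14*(1/20)) = -315*(-38 + 7/5) = -315*(-183/5) = 11529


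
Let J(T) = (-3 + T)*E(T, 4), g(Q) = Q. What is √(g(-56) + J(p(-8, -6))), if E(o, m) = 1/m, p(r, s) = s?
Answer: I*√233/2 ≈ 7.6322*I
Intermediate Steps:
J(T) = -¾ + T/4 (J(T) = (-3 + T)/4 = (-3 + T)*(¼) = -¾ + T/4)
√(g(-56) + J(p(-8, -6))) = √(-56 + (-¾ + (¼)*(-6))) = √(-56 + (-¾ - 3/2)) = √(-56 - 9/4) = √(-233/4) = I*√233/2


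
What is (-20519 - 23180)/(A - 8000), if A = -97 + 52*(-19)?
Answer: 43699/9085 ≈ 4.8100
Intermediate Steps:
A = -1085 (A = -97 - 988 = -1085)
(-20519 - 23180)/(A - 8000) = (-20519 - 23180)/(-1085 - 8000) = -43699/(-9085) = -43699*(-1/9085) = 43699/9085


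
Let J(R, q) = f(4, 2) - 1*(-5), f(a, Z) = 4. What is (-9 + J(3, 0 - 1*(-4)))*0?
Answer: 0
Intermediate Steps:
J(R, q) = 9 (J(R, q) = 4 - 1*(-5) = 4 + 5 = 9)
(-9 + J(3, 0 - 1*(-4)))*0 = (-9 + 9)*0 = 0*0 = 0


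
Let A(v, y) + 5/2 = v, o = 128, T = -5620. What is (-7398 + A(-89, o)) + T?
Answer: -26219/2 ≈ -13110.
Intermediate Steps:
A(v, y) = -5/2 + v
(-7398 + A(-89, o)) + T = (-7398 + (-5/2 - 89)) - 5620 = (-7398 - 183/2) - 5620 = -14979/2 - 5620 = -26219/2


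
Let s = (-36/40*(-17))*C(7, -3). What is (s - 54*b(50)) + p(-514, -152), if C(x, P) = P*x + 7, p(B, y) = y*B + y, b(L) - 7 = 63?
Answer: 369909/5 ≈ 73982.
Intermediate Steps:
b(L) = 70 (b(L) = 7 + 63 = 70)
p(B, y) = y + B*y (p(B, y) = B*y + y = y + B*y)
C(x, P) = 7 + P*x
s = -1071/5 (s = (-36/40*(-17))*(7 - 3*7) = (-36*1/40*(-17))*(7 - 21) = -9/10*(-17)*(-14) = (153/10)*(-14) = -1071/5 ≈ -214.20)
(s - 54*b(50)) + p(-514, -152) = (-1071/5 - 54*70) - 152*(1 - 514) = (-1071/5 - 3780) - 152*(-513) = -19971/5 + 77976 = 369909/5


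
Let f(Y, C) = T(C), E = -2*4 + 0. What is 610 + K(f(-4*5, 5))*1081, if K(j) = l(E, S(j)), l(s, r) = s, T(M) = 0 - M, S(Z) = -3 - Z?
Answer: -8038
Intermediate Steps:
E = -8 (E = -8 + 0 = -8)
T(M) = -M
f(Y, C) = -C
K(j) = -8
610 + K(f(-4*5, 5))*1081 = 610 - 8*1081 = 610 - 8648 = -8038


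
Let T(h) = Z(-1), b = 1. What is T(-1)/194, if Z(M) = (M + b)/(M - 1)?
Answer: 0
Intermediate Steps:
Z(M) = (1 + M)/(-1 + M) (Z(M) = (M + 1)/(M - 1) = (1 + M)/(-1 + M))
T(h) = 0 (T(h) = (1 - 1)/(-1 - 1) = 0/(-2) = -1/2*0 = 0)
T(-1)/194 = 0/194 = 0*(1/194) = 0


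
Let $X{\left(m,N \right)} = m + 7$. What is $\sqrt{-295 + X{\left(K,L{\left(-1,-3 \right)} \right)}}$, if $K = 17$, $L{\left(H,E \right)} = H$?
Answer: $i \sqrt{271} \approx 16.462 i$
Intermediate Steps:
$X{\left(m,N \right)} = 7 + m$
$\sqrt{-295 + X{\left(K,L{\left(-1,-3 \right)} \right)}} = \sqrt{-295 + \left(7 + 17\right)} = \sqrt{-295 + 24} = \sqrt{-271} = i \sqrt{271}$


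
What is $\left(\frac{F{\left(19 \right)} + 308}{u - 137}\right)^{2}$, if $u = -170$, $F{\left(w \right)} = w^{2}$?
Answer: $\frac{447561}{94249} \approx 4.7487$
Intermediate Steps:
$\left(\frac{F{\left(19 \right)} + 308}{u - 137}\right)^{2} = \left(\frac{19^{2} + 308}{-170 - 137}\right)^{2} = \left(\frac{361 + 308}{-307}\right)^{2} = \left(669 \left(- \frac{1}{307}\right)\right)^{2} = \left(- \frac{669}{307}\right)^{2} = \frac{447561}{94249}$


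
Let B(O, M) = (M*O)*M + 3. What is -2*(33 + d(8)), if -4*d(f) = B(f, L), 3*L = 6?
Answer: -97/2 ≈ -48.500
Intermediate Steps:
L = 2 (L = (1/3)*6 = 2)
B(O, M) = 3 + O*M**2 (B(O, M) = O*M**2 + 3 = 3 + O*M**2)
d(f) = -3/4 - f (d(f) = -(3 + f*2**2)/4 = -(3 + f*4)/4 = -(3 + 4*f)/4 = -3/4 - f)
-2*(33 + d(8)) = -2*(33 + (-3/4 - 1*8)) = -2*(33 + (-3/4 - 8)) = -2*(33 - 35/4) = -2*97/4 = -97/2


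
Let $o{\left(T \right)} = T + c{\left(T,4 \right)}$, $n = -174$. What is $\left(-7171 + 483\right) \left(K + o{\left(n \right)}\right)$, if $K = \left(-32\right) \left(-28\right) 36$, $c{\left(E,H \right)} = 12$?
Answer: $-214644672$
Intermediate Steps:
$o{\left(T \right)} = 12 + T$ ($o{\left(T \right)} = T + 12 = 12 + T$)
$K = 32256$ ($K = 896 \cdot 36 = 32256$)
$\left(-7171 + 483\right) \left(K + o{\left(n \right)}\right) = \left(-7171 + 483\right) \left(32256 + \left(12 - 174\right)\right) = - 6688 \left(32256 - 162\right) = \left(-6688\right) 32094 = -214644672$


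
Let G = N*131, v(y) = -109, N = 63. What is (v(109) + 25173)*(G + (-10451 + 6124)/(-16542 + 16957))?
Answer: 85735622752/415 ≈ 2.0659e+8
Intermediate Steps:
G = 8253 (G = 63*131 = 8253)
(v(109) + 25173)*(G + (-10451 + 6124)/(-16542 + 16957)) = (-109 + 25173)*(8253 + (-10451 + 6124)/(-16542 + 16957)) = 25064*(8253 - 4327/415) = 25064*(3420668/415) = 85735622752/415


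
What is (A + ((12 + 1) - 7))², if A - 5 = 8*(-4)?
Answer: 441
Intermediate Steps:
A = -27 (A = 5 + 8*(-4) = 5 - 32 = -27)
(A + ((12 + 1) - 7))² = (-27 + ((12 + 1) - 7))² = (-27 + (13 - 7))² = (-27 + 6)² = (-21)² = 441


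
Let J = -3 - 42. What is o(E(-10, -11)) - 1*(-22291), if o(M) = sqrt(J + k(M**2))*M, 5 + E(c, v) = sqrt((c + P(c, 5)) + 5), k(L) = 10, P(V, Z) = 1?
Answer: 22291 + I*sqrt(35)*(-5 + 2*I) ≈ 22279.0 - 29.58*I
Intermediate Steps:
J = -45
E(c, v) = -5 + sqrt(6 + c) (E(c, v) = -5 + sqrt((c + 1) + 5) = -5 + sqrt((1 + c) + 5) = -5 + sqrt(6 + c))
o(M) = I*M*sqrt(35) (o(M) = sqrt(-45 + 10)*M = sqrt(-35)*M = (I*sqrt(35))*M = I*M*sqrt(35))
o(E(-10, -11)) - 1*(-22291) = I*(-5 + sqrt(6 - 10))*sqrt(35) - 1*(-22291) = I*(-5 + sqrt(-4))*sqrt(35) + 22291 = I*(-5 + 2*I)*sqrt(35) + 22291 = I*sqrt(35)*(-5 + 2*I) + 22291 = 22291 + I*sqrt(35)*(-5 + 2*I)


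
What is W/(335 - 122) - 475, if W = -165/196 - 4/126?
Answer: -178474241/375732 ≈ -475.00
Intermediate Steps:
W = -1541/1764 (W = -165*1/196 - 4*1/126 = -165/196 - 2/63 = -1541/1764 ≈ -0.87358)
W/(335 - 122) - 475 = -1541/(1764*(335 - 122)) - 475 = -1541/1764/213 - 475 = -1541/1764*1/213 - 475 = -1541/375732 - 475 = -178474241/375732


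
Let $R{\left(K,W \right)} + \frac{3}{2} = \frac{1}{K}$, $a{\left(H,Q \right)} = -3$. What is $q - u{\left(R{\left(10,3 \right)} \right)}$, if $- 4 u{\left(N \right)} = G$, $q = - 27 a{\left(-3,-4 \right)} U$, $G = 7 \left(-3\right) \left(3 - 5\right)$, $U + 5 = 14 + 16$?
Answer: $\frac{4071}{2} \approx 2035.5$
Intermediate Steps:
$R{\left(K,W \right)} = - \frac{3}{2} + \frac{1}{K}$
$U = 25$ ($U = -5 + \left(14 + 16\right) = -5 + 30 = 25$)
$G = 42$ ($G = \left(-21\right) \left(-2\right) = 42$)
$q = 2025$ ($q = \left(-27\right) \left(-3\right) 25 = 81 \cdot 25 = 2025$)
$u{\left(N \right)} = - \frac{21}{2}$ ($u{\left(N \right)} = \left(- \frac{1}{4}\right) 42 = - \frac{21}{2}$)
$q - u{\left(R{\left(10,3 \right)} \right)} = 2025 - - \frac{21}{2} = 2025 + \frac{21}{2} = \frac{4071}{2}$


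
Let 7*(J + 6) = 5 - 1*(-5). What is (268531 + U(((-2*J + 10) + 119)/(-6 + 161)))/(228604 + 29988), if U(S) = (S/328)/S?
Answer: 88078169/84818176 ≈ 1.0384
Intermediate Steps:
J = -32/7 (J = -6 + (5 - 1*(-5))/7 = -6 + (5 + 5)/7 = -6 + (1/7)*10 = -6 + 10/7 = -32/7 ≈ -4.5714)
U(S) = 1/328 (U(S) = (S*(1/328))/S = (S/328)/S = 1/328)
(268531 + U(((-2*J + 10) + 119)/(-6 + 161)))/(228604 + 29988) = (268531 + 1/328)/(228604 + 29988) = (88078169/328)/258592 = (88078169/328)*(1/258592) = 88078169/84818176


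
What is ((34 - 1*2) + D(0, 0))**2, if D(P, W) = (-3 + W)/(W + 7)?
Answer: 48841/49 ≈ 996.75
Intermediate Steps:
D(P, W) = (-3 + W)/(7 + W)
((34 - 1*2) + D(0, 0))**2 = ((34 - 1*2) + (-3 + 0)/(7 + 0))**2 = ((34 - 2) - 3/7)**2 = (32 + (1/7)*(-3))**2 = (32 - 3/7)**2 = (221/7)**2 = 48841/49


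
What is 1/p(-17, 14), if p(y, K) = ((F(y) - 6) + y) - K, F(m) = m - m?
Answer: -1/37 ≈ -0.027027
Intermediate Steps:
F(m) = 0
p(y, K) = -6 + y - K (p(y, K) = ((0 - 6) + y) - K = (-6 + y) - K = -6 + y - K)
1/p(-17, 14) = 1/(-6 - 17 - 1*14) = 1/(-6 - 17 - 14) = 1/(-37) = -1/37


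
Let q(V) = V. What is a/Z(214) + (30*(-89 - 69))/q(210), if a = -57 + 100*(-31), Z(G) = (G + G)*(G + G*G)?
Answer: -3111402339/137845960 ≈ -22.572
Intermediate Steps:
Z(G) = 2*G*(G + G²) (Z(G) = (2*G)*(G + G²) = 2*G*(G + G²))
a = -3157 (a = -57 - 3100 = -3157)
a/Z(214) + (30*(-89 - 69))/q(210) = -3157*1/(91592*(1 + 214)) + (30*(-89 - 69))/210 = -3157/(2*45796*215) + (30*(-158))*(1/210) = -3157/19692280 - 4740*1/210 = -3157*1/19692280 - 158/7 = -3157/19692280 - 158/7 = -3111402339/137845960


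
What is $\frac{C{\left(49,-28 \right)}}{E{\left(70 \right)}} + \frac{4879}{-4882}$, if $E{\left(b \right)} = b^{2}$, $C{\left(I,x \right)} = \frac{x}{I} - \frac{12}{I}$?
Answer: $- \frac{58582159}{58608410} \approx -0.99955$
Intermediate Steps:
$C{\left(I,x \right)} = - \frac{12}{I} + \frac{x}{I}$
$\frac{C{\left(49,-28 \right)}}{E{\left(70 \right)}} + \frac{4879}{-4882} = \frac{\frac{1}{49} \left(-12 - 28\right)}{70^{2}} + \frac{4879}{-4882} = \frac{\frac{1}{49} \left(-40\right)}{4900} + 4879 \left(- \frac{1}{4882}\right) = \left(- \frac{40}{49}\right) \frac{1}{4900} - \frac{4879}{4882} = - \frac{2}{12005} - \frac{4879}{4882} = - \frac{58582159}{58608410}$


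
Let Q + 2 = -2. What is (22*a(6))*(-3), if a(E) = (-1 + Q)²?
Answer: -1650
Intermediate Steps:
Q = -4 (Q = -2 - 2 = -4)
a(E) = 25 (a(E) = (-1 - 4)² = (-5)² = 25)
(22*a(6))*(-3) = (22*25)*(-3) = 550*(-3) = -1650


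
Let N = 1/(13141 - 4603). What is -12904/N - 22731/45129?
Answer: -1657352784713/15043 ≈ -1.1017e+8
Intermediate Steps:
N = 1/8538 ≈ 0.00011712
-12904/N - 22731/45129 = -12904/1/8538 - 22731/45129 = -12904*8538 - 22731*1/45129 = -110174352 - 7577/15043 = -1657352784713/15043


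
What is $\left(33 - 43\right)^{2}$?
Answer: $100$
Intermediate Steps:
$\left(33 - 43\right)^{2} = \left(-10\right)^{2} = 100$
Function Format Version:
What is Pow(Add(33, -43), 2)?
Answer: 100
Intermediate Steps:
Pow(Add(33, -43), 2) = Pow(-10, 2) = 100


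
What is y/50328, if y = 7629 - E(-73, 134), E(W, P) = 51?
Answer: 421/2796 ≈ 0.15057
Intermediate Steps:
y = 7578 (y = 7629 - 1*51 = 7629 - 51 = 7578)
y/50328 = 7578/50328 = 7578*(1/50328) = 421/2796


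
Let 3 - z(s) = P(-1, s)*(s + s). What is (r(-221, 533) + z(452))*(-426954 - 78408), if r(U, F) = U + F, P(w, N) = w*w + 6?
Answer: 3038741706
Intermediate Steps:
P(w, N) = 6 + w² (P(w, N) = w² + 6 = 6 + w²)
r(U, F) = F + U
z(s) = 3 - 14*s (z(s) = 3 - (6 + (-1)²)*(s + s) = 3 - (6 + 1)*2*s = 3 - 7*2*s = 3 - 14*s)
(r(-221, 533) + z(452))*(-426954 - 78408) = ((533 - 221) + (3 - 14*452))*(-426954 - 78408) = (312 + (3 - 6328))*(-505362) = (312 - 6325)*(-505362) = -6013*(-505362) = 3038741706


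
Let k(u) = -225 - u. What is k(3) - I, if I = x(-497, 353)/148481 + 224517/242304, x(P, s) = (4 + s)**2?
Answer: -2755699027415/11992513408 ≈ -229.78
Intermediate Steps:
I = 21405970391/11992513408 (I = (4 + 353)**2/148481 + 224517/242304 = 357**2*(1/148481) + 224517*(1/242304) = 127449*(1/148481) + 74839/80768 = 127449/148481 + 74839/80768 = 21405970391/11992513408 ≈ 1.7849)
k(3) - I = (-225 - 1*3) - 1*21405970391/11992513408 = (-225 - 3) - 21405970391/11992513408 = -228 - 21405970391/11992513408 = -2755699027415/11992513408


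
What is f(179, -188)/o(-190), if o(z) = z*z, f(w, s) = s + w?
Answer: -9/36100 ≈ -0.00024931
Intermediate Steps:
o(z) = z²
f(179, -188)/o(-190) = (-188 + 179)/((-190)²) = -9/36100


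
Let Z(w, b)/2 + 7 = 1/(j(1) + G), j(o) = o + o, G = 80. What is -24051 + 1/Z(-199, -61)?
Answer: -13781264/573 ≈ -24051.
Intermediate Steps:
j(o) = 2*o
Z(w, b) = -573/41 (Z(w, b) = -14 + 2/(2*1 + 80) = -14 + 2/(2 + 80) = -14 + 2/82 = -14 + 2*(1/82) = -14 + 1/41 = -573/41)
-24051 + 1/Z(-199, -61) = -24051 + 1/(-573/41) = -24051 - 41/573 = -13781264/573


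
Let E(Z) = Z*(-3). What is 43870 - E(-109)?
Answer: 43543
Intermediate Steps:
E(Z) = -3*Z
43870 - E(-109) = 43870 - (-3)*(-109) = 43870 - 1*327 = 43870 - 327 = 43543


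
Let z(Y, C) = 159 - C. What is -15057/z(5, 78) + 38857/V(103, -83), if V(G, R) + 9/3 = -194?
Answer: -679294/1773 ≈ -383.13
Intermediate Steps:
V(G, R) = -197 (V(G, R) = -3 - 194 = -197)
-15057/z(5, 78) + 38857/V(103, -83) = -15057/(159 - 1*78) + 38857/(-197) = -15057/(159 - 78) + 38857*(-1/197) = -15057/81 - 38857/197 = -15057*1/81 - 38857/197 = -1673/9 - 38857/197 = -679294/1773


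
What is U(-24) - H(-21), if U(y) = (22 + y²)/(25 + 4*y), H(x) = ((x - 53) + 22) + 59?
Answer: -1095/71 ≈ -15.423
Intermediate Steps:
H(x) = 28 + x (H(x) = ((-53 + x) + 22) + 59 = (-31 + x) + 59 = 28 + x)
U(y) = (22 + y²)/(25 + 4*y)
U(-24) - H(-21) = (22 + (-24)²)/(25 + 4*(-24)) - (28 - 21) = (22 + 576)/(25 - 96) - 1*7 = 598/(-71) - 7 = -1/71*598 - 7 = -598/71 - 7 = -1095/71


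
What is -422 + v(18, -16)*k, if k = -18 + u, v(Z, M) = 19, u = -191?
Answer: -4393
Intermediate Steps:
k = -209 (k = -18 - 191 = -209)
-422 + v(18, -16)*k = -422 + 19*(-209) = -422 - 3971 = -4393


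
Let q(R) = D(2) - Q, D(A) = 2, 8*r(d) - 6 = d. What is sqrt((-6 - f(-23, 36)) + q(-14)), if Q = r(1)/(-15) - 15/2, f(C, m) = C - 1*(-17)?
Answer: sqrt(34410)/60 ≈ 3.0917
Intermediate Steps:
r(d) = 3/4 + d/8
f(C, m) = 17 + C (f(C, m) = C + 17 = 17 + C)
Q = -907/120 (Q = (3/4 + (1/8)*1)/(-15) - 15/2 = (3/4 + 1/8)*(-1/15) - 15*1/2 = (7/8)*(-1/15) - 15/2 = -7/120 - 15/2 = -907/120 ≈ -7.5583)
q(R) = 1147/120 (q(R) = 2 - 1*(-907/120) = 2 + 907/120 = 1147/120)
sqrt((-6 - f(-23, 36)) + q(-14)) = sqrt((-6 - (17 - 23)) + 1147/120) = sqrt((-6 - 1*(-6)) + 1147/120) = sqrt((-6 + 6) + 1147/120) = sqrt(0 + 1147/120) = sqrt(1147/120) = sqrt(34410)/60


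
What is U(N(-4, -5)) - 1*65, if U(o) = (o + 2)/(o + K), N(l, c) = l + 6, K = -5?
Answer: -199/3 ≈ -66.333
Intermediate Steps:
N(l, c) = 6 + l
U(o) = (2 + o)/(-5 + o) (U(o) = (o + 2)/(o - 5) = (2 + o)/(-5 + o))
U(N(-4, -5)) - 1*65 = (2 + (6 - 4))/(-5 + (6 - 4)) - 1*65 = (2 + 2)/(-5 + 2) - 65 = 4/(-3) - 65 = -⅓*4 - 65 = -4/3 - 65 = -199/3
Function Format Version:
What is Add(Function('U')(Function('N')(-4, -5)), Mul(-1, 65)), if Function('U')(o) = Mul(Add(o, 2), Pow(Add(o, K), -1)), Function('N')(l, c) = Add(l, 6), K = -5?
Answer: Rational(-199, 3) ≈ -66.333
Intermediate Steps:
Function('N')(l, c) = Add(6, l)
Function('U')(o) = Mul(Pow(Add(-5, o), -1), Add(2, o)) (Function('U')(o) = Mul(Add(o, 2), Pow(Add(o, -5), -1)) = Mul(Add(2, o), Pow(Add(-5, o), -1)) = Mul(Pow(Add(-5, o), -1), Add(2, o)))
Add(Function('U')(Function('N')(-4, -5)), Mul(-1, 65)) = Add(Mul(Pow(Add(-5, Add(6, -4)), -1), Add(2, Add(6, -4))), Mul(-1, 65)) = Add(Mul(Pow(Add(-5, 2), -1), Add(2, 2)), -65) = Add(Mul(Pow(-3, -1), 4), -65) = Add(Mul(Rational(-1, 3), 4), -65) = Add(Rational(-4, 3), -65) = Rational(-199, 3)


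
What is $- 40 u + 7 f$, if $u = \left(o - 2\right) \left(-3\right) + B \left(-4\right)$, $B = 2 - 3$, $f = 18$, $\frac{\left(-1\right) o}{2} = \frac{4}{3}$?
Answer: $-594$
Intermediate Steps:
$o = - \frac{8}{3}$ ($o = - 2 \cdot \frac{4}{3} = - 2 \cdot 4 \cdot \frac{1}{3} = \left(-2\right) \frac{4}{3} = - \frac{8}{3} \approx -2.6667$)
$B = -1$ ($B = 2 - 3 = -1$)
$u = 18$ ($u = \left(- \frac{8}{3} - 2\right) \left(-3\right) - -4 = \left(- \frac{14}{3}\right) \left(-3\right) + 4 = 14 + 4 = 18$)
$- 40 u + 7 f = \left(-40\right) 18 + 7 \cdot 18 = -720 + 126 = -594$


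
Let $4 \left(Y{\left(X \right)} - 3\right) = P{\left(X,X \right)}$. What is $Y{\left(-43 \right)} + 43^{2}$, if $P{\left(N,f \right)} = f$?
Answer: $\frac{7365}{4} \approx 1841.3$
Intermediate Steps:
$Y{\left(X \right)} = 3 + \frac{X}{4}$
$Y{\left(-43 \right)} + 43^{2} = \left(3 + \frac{1}{4} \left(-43\right)\right) + 43^{2} = \left(3 - \frac{43}{4}\right) + 1849 = - \frac{31}{4} + 1849 = \frac{7365}{4}$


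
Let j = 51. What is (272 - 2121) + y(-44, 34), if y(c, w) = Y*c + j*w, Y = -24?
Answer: 941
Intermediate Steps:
y(c, w) = -24*c + 51*w
(272 - 2121) + y(-44, 34) = (272 - 2121) + (-24*(-44) + 51*34) = -1849 + (1056 + 1734) = -1849 + 2790 = 941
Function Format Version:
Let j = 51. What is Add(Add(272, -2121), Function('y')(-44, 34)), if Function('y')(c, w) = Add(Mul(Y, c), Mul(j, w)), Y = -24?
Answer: 941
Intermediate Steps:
Function('y')(c, w) = Add(Mul(-24, c), Mul(51, w))
Add(Add(272, -2121), Function('y')(-44, 34)) = Add(Add(272, -2121), Add(Mul(-24, -44), Mul(51, 34))) = Add(-1849, Add(1056, 1734)) = Add(-1849, 2790) = 941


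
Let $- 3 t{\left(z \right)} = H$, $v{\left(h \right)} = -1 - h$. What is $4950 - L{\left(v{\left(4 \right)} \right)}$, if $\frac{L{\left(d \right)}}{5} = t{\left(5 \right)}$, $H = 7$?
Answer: $\frac{14885}{3} \approx 4961.7$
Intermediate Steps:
$t{\left(z \right)} = - \frac{7}{3}$ ($t{\left(z \right)} = \left(- \frac{1}{3}\right) 7 = - \frac{7}{3}$)
$L{\left(d \right)} = - \frac{35}{3}$ ($L{\left(d \right)} = 5 \left(- \frac{7}{3}\right) = - \frac{35}{3}$)
$4950 - L{\left(v{\left(4 \right)} \right)} = 4950 - - \frac{35}{3} = 4950 + \frac{35}{3} = \frac{14885}{3}$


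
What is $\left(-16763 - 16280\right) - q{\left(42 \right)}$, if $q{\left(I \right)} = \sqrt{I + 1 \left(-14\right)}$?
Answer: $-33043 - 2 \sqrt{7} \approx -33048.0$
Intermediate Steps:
$q{\left(I \right)} = \sqrt{-14 + I}$ ($q{\left(I \right)} = \sqrt{I - 14} = \sqrt{-14 + I}$)
$\left(-16763 - 16280\right) - q{\left(42 \right)} = \left(-16763 - 16280\right) - \sqrt{-14 + 42} = -33043 - \sqrt{28} = -33043 - 2 \sqrt{7}$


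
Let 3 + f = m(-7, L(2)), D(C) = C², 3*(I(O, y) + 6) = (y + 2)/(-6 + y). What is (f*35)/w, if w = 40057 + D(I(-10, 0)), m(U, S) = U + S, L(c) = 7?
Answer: -8505/3247642 ≈ -0.0026188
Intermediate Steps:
I(O, y) = -6 + (2 + y)/(3*(-6 + y)) (I(O, y) = -6 + ((y + 2)/(-6 + y))/3 = -6 + ((2 + y)/(-6 + y))/3 = -6 + (2 + y)/(3*(-6 + y)))
m(U, S) = S + U
f = -3 (f = -3 + (7 - 7) = -3 + 0 = -3)
w = 3247642/81 (w = 40057 + ((110 - 17*0)/(3*(-6 + 0)))² = 40057 + ((⅓)*(110 + 0)/(-6))² = 40057 + ((⅓)*(-⅙)*110)² = 40057 + (-55/9)² = 40057 + 3025/81 = 3247642/81 ≈ 40094.)
(f*35)/w = (-3*35)/(3247642/81) = -105*81/3247642 = -8505/3247642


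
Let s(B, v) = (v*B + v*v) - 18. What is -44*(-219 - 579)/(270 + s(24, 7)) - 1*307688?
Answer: -20610080/67 ≈ -3.0761e+5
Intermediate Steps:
s(B, v) = -18 + v² + B*v (s(B, v) = (B*v + v²) - 18 = (v² + B*v) - 18 = -18 + v² + B*v)
-44*(-219 - 579)/(270 + s(24, 7)) - 1*307688 = -44*(-219 - 579)/(270 + (-18 + 7² + 24*7)) - 1*307688 = -(-35112)/(270 + (-18 + 49 + 168)) - 307688 = -(-35112)/(270 + 199) - 307688 = -(-35112)/469 - 307688 = -44*(-114/67) - 307688 = 5016/67 - 307688 = -20610080/67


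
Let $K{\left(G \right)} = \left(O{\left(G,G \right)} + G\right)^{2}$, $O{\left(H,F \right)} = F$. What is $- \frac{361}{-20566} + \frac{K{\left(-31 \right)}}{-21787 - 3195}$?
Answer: $- \frac{35018601}{256889906} \approx -0.13632$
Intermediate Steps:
$K{\left(G \right)} = 4 G^{2}$ ($K{\left(G \right)} = \left(G + G\right)^{2} = \left(2 G\right)^{2} = 4 G^{2}$)
$- \frac{361}{-20566} + \frac{K{\left(-31 \right)}}{-21787 - 3195} = - \frac{361}{-20566} + \frac{4 \left(-31\right)^{2}}{-21787 - 3195} = \left(-361\right) \left(- \frac{1}{20566}\right) + \frac{4 \cdot 961}{-24982} = \frac{361}{20566} + 3844 \left(- \frac{1}{24982}\right) = \frac{361}{20566} - \frac{1922}{12491} = - \frac{35018601}{256889906}$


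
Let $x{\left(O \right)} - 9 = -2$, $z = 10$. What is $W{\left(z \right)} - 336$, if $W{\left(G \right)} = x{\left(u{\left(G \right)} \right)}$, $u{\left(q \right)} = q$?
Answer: $-329$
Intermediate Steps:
$x{\left(O \right)} = 7$ ($x{\left(O \right)} = 9 - 2 = 7$)
$W{\left(G \right)} = 7$
$W{\left(z \right)} - 336 = 7 - 336 = -329$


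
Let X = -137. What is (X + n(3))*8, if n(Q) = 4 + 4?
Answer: -1032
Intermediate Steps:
n(Q) = 8
(X + n(3))*8 = (-137 + 8)*8 = -129*8 = -1032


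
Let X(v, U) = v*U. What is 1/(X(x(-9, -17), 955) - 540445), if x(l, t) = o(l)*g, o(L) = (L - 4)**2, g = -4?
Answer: -1/1186025 ≈ -8.4315e-7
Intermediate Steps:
o(L) = (-4 + L)**2
x(l, t) = -4*(-4 + l)**2 (x(l, t) = (-4 + l)**2*(-4) = -4*(-4 + l)**2)
X(v, U) = U*v
1/(X(x(-9, -17), 955) - 540445) = 1/(955*(-4*(-4 - 9)**2) - 540445) = 1/(955*(-4*(-13)**2) - 540445) = 1/(955*(-4*169) - 540445) = 1/(955*(-676) - 540445) = 1/(-645580 - 540445) = 1/(-1186025) = -1/1186025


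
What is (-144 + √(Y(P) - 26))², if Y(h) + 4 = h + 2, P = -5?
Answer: (144 - I*√33)² ≈ 20703.0 - 1654.4*I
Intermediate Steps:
Y(h) = -2 + h (Y(h) = -4 + (h + 2) = -4 + (2 + h) = -2 + h)
(-144 + √(Y(P) - 26))² = (-144 + √((-2 - 5) - 26))² = (-144 + √(-7 - 26))² = (-144 + √(-33))² = (-144 + I*√33)²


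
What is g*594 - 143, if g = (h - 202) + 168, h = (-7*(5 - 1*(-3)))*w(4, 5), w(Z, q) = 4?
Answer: -153395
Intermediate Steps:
h = -224 (h = -7*(5 - 1*(-3))*4 = -7*(5 + 3)*4 = -7*8*4 = -56*4 = -224)
g = -258 (g = (-224 - 202) + 168 = -426 + 168 = -258)
g*594 - 143 = -258*594 - 143 = -153252 - 143 = -153395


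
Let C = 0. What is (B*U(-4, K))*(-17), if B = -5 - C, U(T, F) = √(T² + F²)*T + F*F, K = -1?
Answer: 85 - 340*√17 ≈ -1316.9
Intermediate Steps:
U(T, F) = F² + T*√(F² + T²) (U(T, F) = √(F² + T²)*T + F² = T*√(F² + T²) + F² = F² + T*√(F² + T²))
B = -5 (B = -5 - 1*0 = -5 + 0 = -5)
(B*U(-4, K))*(-17) = -5*((-1)² - 4*√((-1)² + (-4)²))*(-17) = -5*(1 - 4*√(1 + 16))*(-17) = -5*(1 - 4*√17)*(-17) = (-5 + 20*√17)*(-17) = 85 - 340*√17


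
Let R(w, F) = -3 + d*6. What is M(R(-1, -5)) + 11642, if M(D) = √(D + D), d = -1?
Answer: 11642 + 3*I*√2 ≈ 11642.0 + 4.2426*I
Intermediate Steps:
R(w, F) = -9 (R(w, F) = -3 - 1*6 = -3 - 6 = -9)
M(D) = √2*√D (M(D) = √(2*D) = √2*√D)
M(R(-1, -5)) + 11642 = √2*√(-9) + 11642 = √2*(3*I) + 11642 = 3*I*√2 + 11642 = 11642 + 3*I*√2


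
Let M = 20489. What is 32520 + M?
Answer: 53009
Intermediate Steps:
32520 + M = 32520 + 20489 = 53009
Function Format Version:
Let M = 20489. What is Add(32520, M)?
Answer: 53009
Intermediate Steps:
Add(32520, M) = Add(32520, 20489) = 53009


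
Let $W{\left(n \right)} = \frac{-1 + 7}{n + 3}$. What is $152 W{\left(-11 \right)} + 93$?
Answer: $-21$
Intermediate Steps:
$W{\left(n \right)} = \frac{6}{3 + n}$
$152 W{\left(-11 \right)} + 93 = 152 \frac{6}{3 - 11} + 93 = 152 \frac{6}{-8} + 93 = 152 \cdot 6 \left(- \frac{1}{8}\right) + 93 = 152 \left(- \frac{3}{4}\right) + 93 = -114 + 93 = -21$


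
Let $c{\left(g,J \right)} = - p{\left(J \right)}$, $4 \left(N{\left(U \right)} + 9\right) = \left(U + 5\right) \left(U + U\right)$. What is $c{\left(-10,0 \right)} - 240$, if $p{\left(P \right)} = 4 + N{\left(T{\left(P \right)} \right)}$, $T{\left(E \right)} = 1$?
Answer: $-238$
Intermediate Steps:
$N{\left(U \right)} = -9 + \frac{U \left(5 + U\right)}{2}$ ($N{\left(U \right)} = -9 + \frac{\left(U + 5\right) \left(U + U\right)}{4} = -9 + \frac{\left(5 + U\right) 2 U}{4} = -9 + \frac{2 U \left(5 + U\right)}{4} = -9 + \frac{U \left(5 + U\right)}{2}$)
$p{\left(P \right)} = -2$ ($p{\left(P \right)} = 4 + \left(-9 + \frac{1^{2}}{2} + \frac{5}{2} \cdot 1\right) = 4 + \left(-9 + \frac{1}{2} \cdot 1 + \frac{5}{2}\right) = 4 + \left(-9 + \frac{1}{2} + \frac{5}{2}\right) = 4 - 6 = -2$)
$c{\left(g,J \right)} = 2$ ($c{\left(g,J \right)} = \left(-1\right) \left(-2\right) = 2$)
$c{\left(-10,0 \right)} - 240 = 2 - 240 = -238$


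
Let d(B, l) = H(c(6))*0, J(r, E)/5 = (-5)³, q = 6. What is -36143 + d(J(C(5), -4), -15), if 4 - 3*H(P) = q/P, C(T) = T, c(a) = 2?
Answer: -36143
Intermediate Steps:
J(r, E) = -625 (J(r, E) = 5*(-5)³ = 5*(-125) = -625)
H(P) = 4/3 - 2/P
d(B, l) = 0 (d(B, l) = (4/3 - 2/2)*0 = (4/3 - 2*½)*0 = (4/3 - 1)*0 = (⅓)*0 = 0)
-36143 + d(J(C(5), -4), -15) = -36143 + 0 = -36143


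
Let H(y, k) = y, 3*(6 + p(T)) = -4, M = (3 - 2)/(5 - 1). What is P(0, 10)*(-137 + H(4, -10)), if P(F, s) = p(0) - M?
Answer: 12103/12 ≈ 1008.6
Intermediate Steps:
M = ¼ (M = 1/4 = 1*(¼) = ¼ ≈ 0.25000)
p(T) = -22/3 (p(T) = -6 + (⅓)*(-4) = -6 - 4/3 = -22/3)
P(F, s) = -91/12 (P(F, s) = -22/3 - 1*¼ = -22/3 - ¼ = -91/12)
P(0, 10)*(-137 + H(4, -10)) = -91*(-137 + 4)/12 = -91/12*(-133) = 12103/12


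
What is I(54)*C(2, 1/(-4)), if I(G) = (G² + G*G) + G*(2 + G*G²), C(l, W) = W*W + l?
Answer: 70199217/4 ≈ 1.7550e+7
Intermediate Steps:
C(l, W) = l + W² (C(l, W) = W² + l = l + W²)
I(G) = 2*G² + G*(2 + G³) (I(G) = (G² + G²) + G*(2 + G³) = 2*G² + G*(2 + G³))
I(54)*C(2, 1/(-4)) = (54*(2 + 54³ + 2*54))*(2 + (1/(-4))²) = (54*(2 + 157464 + 108))*(2 + (-¼)²) = (54*157574)*(2 + 1/16) = 8508996*(33/16) = 70199217/4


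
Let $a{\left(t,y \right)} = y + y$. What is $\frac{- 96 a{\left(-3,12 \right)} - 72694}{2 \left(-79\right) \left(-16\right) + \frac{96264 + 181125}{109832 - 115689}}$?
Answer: $- \frac{439263286}{14529107} \approx -30.233$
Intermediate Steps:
$a{\left(t,y \right)} = 2 y$
$\frac{- 96 a{\left(-3,12 \right)} - 72694}{2 \left(-79\right) \left(-16\right) + \frac{96264 + 181125}{109832 - 115689}} = \frac{- 96 \cdot 2 \cdot 12 - 72694}{2 \left(-79\right) \left(-16\right) + \frac{96264 + 181125}{109832 - 115689}} = \frac{\left(-96\right) 24 - 72694}{\left(-158\right) \left(-16\right) + \frac{277389}{-5857}} = \frac{-2304 - 72694}{2528 + 277389 \left(- \frac{1}{5857}\right)} = - \frac{74998}{2528 - \frac{277389}{5857}} = - \frac{74998}{\frac{14529107}{5857}} = \left(-74998\right) \frac{5857}{14529107} = - \frac{439263286}{14529107}$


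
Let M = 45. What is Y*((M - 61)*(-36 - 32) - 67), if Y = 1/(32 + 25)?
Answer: 1021/57 ≈ 17.912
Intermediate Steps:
Y = 1/57 ≈ 0.017544
Y*((M - 61)*(-36 - 32) - 67) = ((45 - 61)*(-36 - 32) - 67)/57 = (-16*(-68) - 67)/57 = (1088 - 67)/57 = (1/57)*1021 = 1021/57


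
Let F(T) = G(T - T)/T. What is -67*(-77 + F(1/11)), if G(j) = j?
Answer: 5159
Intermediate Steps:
F(T) = 0 (F(T) = (T - T)/T = 0/T = 0)
-67*(-77 + F(1/11)) = -67*(-77 + 0) = -67*(-77) = 5159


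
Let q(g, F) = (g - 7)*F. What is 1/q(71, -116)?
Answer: -1/7424 ≈ -0.00013470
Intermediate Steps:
q(g, F) = F*(-7 + g) (q(g, F) = (-7 + g)*F = F*(-7 + g))
1/q(71, -116) = 1/(-116*(-7 + 71)) = 1/(-116*64) = 1/(-7424) = -1/7424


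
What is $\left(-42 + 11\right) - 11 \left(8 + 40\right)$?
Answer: $-559$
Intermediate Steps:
$\left(-42 + 11\right) - 11 \left(8 + 40\right) = -31 - 528 = -559$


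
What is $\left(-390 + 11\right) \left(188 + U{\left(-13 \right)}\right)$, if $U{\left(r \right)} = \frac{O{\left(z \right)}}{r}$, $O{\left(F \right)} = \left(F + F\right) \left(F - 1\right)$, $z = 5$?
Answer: $- \frac{911116}{13} \approx -70086.0$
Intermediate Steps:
$O{\left(F \right)} = 2 F \left(-1 + F\right)$
$U{\left(r \right)} = \frac{40}{r}$ ($U{\left(r \right)} = \frac{2 \cdot 5 \left(-1 + 5\right)}{r} = \frac{2 \cdot 5 \cdot 4}{r} = \frac{40}{r}$)
$\left(-390 + 11\right) \left(188 + U{\left(-13 \right)}\right) = \left(-390 + 11\right) \left(188 + \frac{40}{-13}\right) = - 379 \left(188 + 40 \left(- \frac{1}{13}\right)\right) = - 379 \left(188 - \frac{40}{13}\right) = \left(-379\right) \frac{2404}{13} = - \frac{911116}{13}$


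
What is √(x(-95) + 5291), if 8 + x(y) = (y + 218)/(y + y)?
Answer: √190692930/190 ≈ 72.680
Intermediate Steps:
x(y) = -8 + (218 + y)/(2*y) (x(y) = -8 + (y + 218)/(y + y) = -8 + (218 + y)/((2*y)) = -8 + (218 + y)*(1/(2*y)) = -8 + (218 + y)/(2*y))
√(x(-95) + 5291) = √((-15/2 + 109/(-95)) + 5291) = √((-15/2 + 109*(-1/95)) + 5291) = √((-15/2 - 109/95) + 5291) = √(-1643/190 + 5291) = √(1003647/190) = √190692930/190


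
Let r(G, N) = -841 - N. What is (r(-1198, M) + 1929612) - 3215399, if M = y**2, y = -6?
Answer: -1286664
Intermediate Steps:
M = 36 (M = (-6)**2 = 36)
(r(-1198, M) + 1929612) - 3215399 = ((-841 - 1*36) + 1929612) - 3215399 = ((-841 - 36) + 1929612) - 3215399 = (-877 + 1929612) - 3215399 = 1928735 - 3215399 = -1286664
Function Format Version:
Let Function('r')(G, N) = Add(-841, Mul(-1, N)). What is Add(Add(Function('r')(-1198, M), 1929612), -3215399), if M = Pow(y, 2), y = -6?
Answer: -1286664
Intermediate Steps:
M = 36 (M = Pow(-6, 2) = 36)
Add(Add(Function('r')(-1198, M), 1929612), -3215399) = Add(Add(Add(-841, Mul(-1, 36)), 1929612), -3215399) = Add(Add(Add(-841, -36), 1929612), -3215399) = Add(Add(-877, 1929612), -3215399) = Add(1928735, -3215399) = -1286664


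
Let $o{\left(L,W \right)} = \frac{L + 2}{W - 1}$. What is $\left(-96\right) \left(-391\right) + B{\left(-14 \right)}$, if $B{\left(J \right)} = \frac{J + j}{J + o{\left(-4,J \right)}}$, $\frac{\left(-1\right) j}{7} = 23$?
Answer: $\frac{7810113}{208} \approx 37549.0$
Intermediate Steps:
$o{\left(L,W \right)} = \frac{2 + L}{-1 + W}$
$j = -161$ ($j = \left(-7\right) 23 = -161$)
$B{\left(J \right)} = \frac{-161 + J}{J - \frac{2}{-1 + J}}$ ($B{\left(J \right)} = \frac{J - 161}{J + \frac{2 - 4}{-1 + J}} = \frac{-161 + J}{J + \frac{1}{-1 + J} \left(-2\right)} = \frac{-161 + J}{J - \frac{2}{-1 + J}}$)
$\left(-96\right) \left(-391\right) + B{\left(-14 \right)} = \left(-96\right) \left(-391\right) + \frac{\left(-1 - 14\right) \left(-161 - 14\right)}{-2 - 14 \left(-1 - 14\right)} = 37536 + \frac{1}{-2 - -210} \left(-15\right) \left(-175\right) = 37536 + \frac{1}{-2 + 210} \left(-15\right) \left(-175\right) = 37536 + \frac{1}{208} \left(-15\right) \left(-175\right) = 37536 + \frac{2625}{208} = \frac{7810113}{208}$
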